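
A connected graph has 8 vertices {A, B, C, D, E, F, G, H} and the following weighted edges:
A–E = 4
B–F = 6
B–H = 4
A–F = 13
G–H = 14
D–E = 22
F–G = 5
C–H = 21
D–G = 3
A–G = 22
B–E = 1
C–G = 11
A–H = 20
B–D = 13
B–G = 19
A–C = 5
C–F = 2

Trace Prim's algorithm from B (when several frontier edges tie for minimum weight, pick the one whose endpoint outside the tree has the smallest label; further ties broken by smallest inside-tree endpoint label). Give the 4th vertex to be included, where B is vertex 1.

H

Grow the tree from B using Prim:
Step 1: cheapest edge leaving the tree is B–E (1); add E.
Step 2: cheapest edge leaving the tree is A–E (4); add A.
Step 3: cheapest edge leaving the tree is B–H (4); add H.
Step 4: cheapest edge leaving the tree is A–C (5); add C.
Step 5: cheapest edge leaving the tree is C–F (2); add F.
Step 6: cheapest edge leaving the tree is F–G (5); add G.
Step 7: cheapest edge leaving the tree is D–G (3); add D.
Vertex order: B, E, A, H, C, F, G, D. The 4th vertex is H.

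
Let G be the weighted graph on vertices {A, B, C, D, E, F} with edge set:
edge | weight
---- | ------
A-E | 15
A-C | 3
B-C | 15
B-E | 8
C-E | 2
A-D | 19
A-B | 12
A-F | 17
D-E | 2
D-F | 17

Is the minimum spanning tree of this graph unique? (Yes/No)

Sort edges by weight, then run Kruskal:
C-E (2): add — endpoints in different components.
D-E (2): add — endpoints in different components.
A-C (3): add — endpoints in different components.
B-E (8): add — endpoints in different components.
A-B (12): skip — A and B already connected.
A-E (15): skip — A and E already connected.
B-C (15): skip — B and C already connected.
A-F (17): add — endpoints in different components.
Non-tree edge D-F has weight 17, equal to the heaviest edge on its tree cycle — swapping gives another MST of the same weight. Not unique.

No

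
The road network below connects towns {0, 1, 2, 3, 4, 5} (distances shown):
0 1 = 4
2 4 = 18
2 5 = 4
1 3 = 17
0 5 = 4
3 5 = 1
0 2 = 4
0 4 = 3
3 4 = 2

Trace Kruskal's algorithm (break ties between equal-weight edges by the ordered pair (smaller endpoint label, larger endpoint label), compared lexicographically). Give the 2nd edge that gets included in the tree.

3-4

Kruskal's algorithm — process edges by increasing weight (ties by edge label):
3 5 (1): add. Components now {0} {1} {2} {3,5} {4}
3 4 (2): add. Components now {0} {1} {2} {3,4,5}
0 4 (3): add. Components now {0,3,4,5} {1} {2}
0 1 (4): add. Components now {0,1,3,4,5} {2}
0 2 (4): add. Components now {0,1,2,3,4,5}
The 2nd edge added is 3 4.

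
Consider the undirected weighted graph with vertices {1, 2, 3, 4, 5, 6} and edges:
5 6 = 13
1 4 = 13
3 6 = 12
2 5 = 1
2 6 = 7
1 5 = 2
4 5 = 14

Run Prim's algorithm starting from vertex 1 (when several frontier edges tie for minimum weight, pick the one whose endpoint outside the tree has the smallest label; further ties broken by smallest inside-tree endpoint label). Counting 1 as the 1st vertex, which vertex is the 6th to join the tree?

Prim's algorithm from 1:
Step 1: frontier [1 5 2, 1 4 13] → take 1 5 (2); add 5.
Step 2: frontier [1 4 13, 2 5 1, 5 6 13, 4 5 14] → take 2 5 (1); add 2.
Step 3: frontier [1 4 13, 2 6 7, 5 6 13, 4 5 14] → take 2 6 (7); add 6.
Step 4: frontier [1 4 13, 4 5 14, 3 6 12] → take 3 6 (12); add 3.
Step 5: frontier [1 4 13, 4 5 14] → take 1 4 (13); add 4.
Vertex order: 1, 5, 2, 6, 3, 4. The 6th vertex is 4.

4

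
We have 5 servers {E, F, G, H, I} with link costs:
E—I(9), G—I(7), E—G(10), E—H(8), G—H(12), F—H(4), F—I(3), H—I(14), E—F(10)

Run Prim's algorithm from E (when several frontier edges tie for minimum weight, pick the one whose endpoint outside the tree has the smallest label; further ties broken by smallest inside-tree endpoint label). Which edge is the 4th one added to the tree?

Prim's algorithm from E:
Step 1: frontier [E—H 8, E—I 9, E—F 10, E—G 10] → take E—H (8); add H.
Step 2: frontier [E—I 9, E—F 10, E—G 10, F—H 4, G—H 12, H—I 14] → take F—H (4); add F.
Step 3: frontier [E—I 9, E—G 10, F—I 3, G—H 12, H—I 14] → take F—I (3); add I.
Step 4: frontier [E—G 10, G—H 12, G—I 7] → take G—I (7); add G.
The 4th edge added is G—I.

G-I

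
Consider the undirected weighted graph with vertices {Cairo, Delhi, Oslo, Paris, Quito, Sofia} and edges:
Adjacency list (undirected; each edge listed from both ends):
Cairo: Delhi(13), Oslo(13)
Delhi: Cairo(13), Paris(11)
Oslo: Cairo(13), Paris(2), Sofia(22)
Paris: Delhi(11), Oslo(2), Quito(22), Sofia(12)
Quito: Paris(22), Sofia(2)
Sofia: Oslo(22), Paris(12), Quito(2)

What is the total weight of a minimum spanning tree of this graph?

40

Sort edges by weight, then run Kruskal:
Oslo Paris (2): add — endpoints in different components.
Quito Sofia (2): add — endpoints in different components.
Delhi Paris (11): add — endpoints in different components.
Paris Sofia (12): add — endpoints in different components.
Cairo Delhi (13): add — endpoints in different components.
MST edges: Oslo Paris, Quito Sofia, Delhi Paris, Paris Sofia, Cairo Delhi; total weight 2+2+11+12+13 = 40.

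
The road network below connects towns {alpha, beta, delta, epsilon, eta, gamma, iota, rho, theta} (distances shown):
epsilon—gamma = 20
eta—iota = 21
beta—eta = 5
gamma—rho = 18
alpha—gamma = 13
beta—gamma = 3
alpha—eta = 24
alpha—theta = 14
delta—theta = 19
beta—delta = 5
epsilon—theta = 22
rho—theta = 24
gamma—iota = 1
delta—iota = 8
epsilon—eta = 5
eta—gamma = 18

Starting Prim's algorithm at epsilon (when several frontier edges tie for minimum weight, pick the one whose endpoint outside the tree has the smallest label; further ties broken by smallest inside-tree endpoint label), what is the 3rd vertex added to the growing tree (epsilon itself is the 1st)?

beta

Grow the tree from epsilon using Prim:
Step 1: cheapest edge leaving the tree is epsilon—eta (5); add eta.
Step 2: cheapest edge leaving the tree is beta—eta (5); add beta.
Step 3: cheapest edge leaving the tree is beta—gamma (3); add gamma.
Step 4: cheapest edge leaving the tree is gamma—iota (1); add iota.
Step 5: cheapest edge leaving the tree is beta—delta (5); add delta.
Step 6: cheapest edge leaving the tree is alpha—gamma (13); add alpha.
Step 7: cheapest edge leaving the tree is alpha—theta (14); add theta.
Step 8: cheapest edge leaving the tree is gamma—rho (18); add rho.
Vertex order: epsilon, eta, beta, gamma, iota, delta, alpha, theta, rho. The 3rd vertex is beta.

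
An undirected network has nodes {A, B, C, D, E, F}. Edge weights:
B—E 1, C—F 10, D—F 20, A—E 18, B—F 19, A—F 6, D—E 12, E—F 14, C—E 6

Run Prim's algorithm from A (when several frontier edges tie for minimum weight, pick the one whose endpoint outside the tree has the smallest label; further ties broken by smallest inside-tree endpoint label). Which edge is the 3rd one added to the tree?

Prim's algorithm from A:
Step 1: cheapest edge leaving the tree is A—F (6); add F.
Step 2: cheapest edge leaving the tree is C—F (10); add C.
Step 3: cheapest edge leaving the tree is C—E (6); add E.
Step 4: cheapest edge leaving the tree is B—E (1); add B.
Step 5: cheapest edge leaving the tree is D—E (12); add D.
The 3rd edge added is C—E.

C-E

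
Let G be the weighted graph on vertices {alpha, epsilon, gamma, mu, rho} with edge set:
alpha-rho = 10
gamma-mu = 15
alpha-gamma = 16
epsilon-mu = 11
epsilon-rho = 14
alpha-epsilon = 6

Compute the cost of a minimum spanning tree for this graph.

Kruskal's algorithm — process edges by increasing weight (ties by edge label):
alpha-epsilon (6): add. Components now {alpha,epsilon} {rho} {gamma} {mu}
alpha-rho (10): add. Components now {alpha,epsilon,rho} {gamma} {mu}
epsilon-mu (11): add. Components now {alpha,epsilon,mu,rho} {gamma}
epsilon-rho (14): skip — rho and epsilon already connected.
gamma-mu (15): add. Components now {alpha,epsilon,gamma,mu,rho}
MST edges: alpha-epsilon, alpha-rho, epsilon-mu, gamma-mu; total weight 6+10+11+15 = 42.

42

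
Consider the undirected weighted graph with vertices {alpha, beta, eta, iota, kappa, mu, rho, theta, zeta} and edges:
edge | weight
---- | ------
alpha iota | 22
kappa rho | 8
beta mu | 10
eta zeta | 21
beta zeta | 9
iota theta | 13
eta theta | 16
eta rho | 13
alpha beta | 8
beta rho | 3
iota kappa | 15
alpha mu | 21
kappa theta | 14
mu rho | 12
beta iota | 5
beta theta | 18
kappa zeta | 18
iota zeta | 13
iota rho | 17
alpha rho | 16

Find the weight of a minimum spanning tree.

69

Kruskal's algorithm — process edges by increasing weight (ties by edge label):
beta rho (3): add — endpoints in different components.
beta iota (5): add — endpoints in different components.
alpha beta (8): add — endpoints in different components.
kappa rho (8): add — endpoints in different components.
beta zeta (9): add — endpoints in different components.
beta mu (10): add — endpoints in different components.
mu rho (12): skip — rho and mu already connected.
eta rho (13): add — endpoints in different components.
iota theta (13): add — endpoints in different components.
MST edges: beta rho, beta iota, alpha beta, kappa rho, beta zeta, beta mu, eta rho, iota theta; total weight 3+5+8+8+9+10+13+13 = 69.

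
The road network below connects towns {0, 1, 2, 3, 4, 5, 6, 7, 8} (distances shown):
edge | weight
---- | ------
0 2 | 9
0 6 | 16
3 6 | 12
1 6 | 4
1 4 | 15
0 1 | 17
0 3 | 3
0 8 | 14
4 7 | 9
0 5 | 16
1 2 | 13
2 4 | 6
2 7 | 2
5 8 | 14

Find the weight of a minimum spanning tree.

Grow the tree from 3 using Prim:
Step 1: cheapest edge leaving the tree is 0 3 (3); add 0.
Step 2: cheapest edge leaving the tree is 0 2 (9); add 2.
Step 3: cheapest edge leaving the tree is 2 7 (2); add 7.
Step 4: cheapest edge leaving the tree is 2 4 (6); add 4.
Step 5: cheapest edge leaving the tree is 3 6 (12); add 6.
Step 6: cheapest edge leaving the tree is 1 6 (4); add 1.
Step 7: cheapest edge leaving the tree is 0 8 (14); add 8.
Step 8: cheapest edge leaving the tree is 5 8 (14); add 5.
MST edges: 0 3, 0 2, 2 7, 2 4, 3 6, 1 6, 0 8, 5 8; total weight 3+9+2+6+12+4+14+14 = 64.

64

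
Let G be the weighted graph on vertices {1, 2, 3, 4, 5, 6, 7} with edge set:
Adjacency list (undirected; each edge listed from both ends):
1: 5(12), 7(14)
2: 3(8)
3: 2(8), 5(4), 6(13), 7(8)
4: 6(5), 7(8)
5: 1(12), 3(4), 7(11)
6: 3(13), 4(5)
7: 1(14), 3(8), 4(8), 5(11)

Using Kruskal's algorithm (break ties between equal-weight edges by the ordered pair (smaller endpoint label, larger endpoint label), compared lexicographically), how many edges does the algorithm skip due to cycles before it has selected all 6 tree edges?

1

Kruskal: consider edges lightest-first.
3 5 (4): add — endpoints in different components.
4 6 (5): add — endpoints in different components.
2 3 (8): add — endpoints in different components.
3 7 (8): add — endpoints in different components.
4 7 (8): add — endpoints in different components.
5 7 (11): skip — 5 and 7 already connected.
1 5 (12): add — endpoints in different components.
Edges rejected before the tree was complete: 1.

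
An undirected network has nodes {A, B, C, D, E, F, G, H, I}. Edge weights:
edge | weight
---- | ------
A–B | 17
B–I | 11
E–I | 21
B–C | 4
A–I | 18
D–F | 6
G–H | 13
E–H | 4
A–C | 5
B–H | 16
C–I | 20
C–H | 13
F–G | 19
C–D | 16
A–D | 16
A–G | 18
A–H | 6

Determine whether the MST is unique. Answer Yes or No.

No

Sort edges by weight, then run Kruskal:
B–C (4): add — endpoints in different components.
E–H (4): add — endpoints in different components.
A–C (5): add — endpoints in different components.
A–H (6): add — endpoints in different components.
D–F (6): add — endpoints in different components.
B–I (11): add — endpoints in different components.
C–H (13): skip — C and H already connected.
G–H (13): add — endpoints in different components.
A–D (16): add — endpoints in different components.
Non-tree edge C–D has weight 16, equal to the heaviest edge on its tree cycle — swapping gives another MST of the same weight. Not unique.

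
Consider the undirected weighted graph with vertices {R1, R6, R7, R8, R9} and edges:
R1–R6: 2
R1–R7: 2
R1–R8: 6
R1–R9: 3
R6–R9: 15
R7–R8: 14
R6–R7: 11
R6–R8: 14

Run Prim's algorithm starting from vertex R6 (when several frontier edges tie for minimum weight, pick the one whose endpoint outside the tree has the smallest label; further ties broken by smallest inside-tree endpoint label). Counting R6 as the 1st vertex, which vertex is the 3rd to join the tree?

R7

Grow the tree from R6 using Prim:
Step 1: frontier [R1–R6 2, R6–R7 11, R6–R8 14, R6–R9 15] → take R1–R6 (2); add R1.
Step 2: frontier [R1–R7 2, R1–R9 3, R1–R8 6, R6–R7 11, R6–R8 14, R6–R9 15] → take R1–R7 (2); add R7.
Step 3: frontier [R1–R9 3, R1–R8 6, R6–R8 14, R6–R9 15, R7–R8 14] → take R1–R9 (3); add R9.
Step 4: frontier [R1–R8 6, R6–R8 14, R7–R8 14] → take R1–R8 (6); add R8.
Vertex order: R6, R1, R7, R9, R8. The 3rd vertex is R7.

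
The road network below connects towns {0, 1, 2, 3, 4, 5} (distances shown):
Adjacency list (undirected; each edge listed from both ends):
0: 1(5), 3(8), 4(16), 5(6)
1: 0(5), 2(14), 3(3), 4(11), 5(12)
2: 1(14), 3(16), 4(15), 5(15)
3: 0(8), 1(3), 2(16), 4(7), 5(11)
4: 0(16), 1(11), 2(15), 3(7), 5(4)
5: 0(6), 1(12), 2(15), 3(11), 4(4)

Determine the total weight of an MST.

Sort edges by weight, then run Kruskal:
1-3 (3): add — endpoints in different components.
4-5 (4): add — endpoints in different components.
0-1 (5): add — endpoints in different components.
0-5 (6): add — endpoints in different components.
3-4 (7): skip — 3 and 4 already connected.
0-3 (8): skip — 0 and 3 already connected.
1-4 (11): skip — 1 and 4 already connected.
3-5 (11): skip — 3 and 5 already connected.
1-5 (12): skip — 1 and 5 already connected.
1-2 (14): add — endpoints in different components.
MST edges: 1-3, 4-5, 0-1, 0-5, 1-2; total weight 3+4+5+6+14 = 32.

32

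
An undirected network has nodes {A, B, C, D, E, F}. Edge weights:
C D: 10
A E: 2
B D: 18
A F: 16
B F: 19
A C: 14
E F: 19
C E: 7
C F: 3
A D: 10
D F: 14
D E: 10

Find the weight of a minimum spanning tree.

Kruskal's algorithm — process edges by increasing weight (ties by edge label):
A E (2): add. Components now {A,E} {B} {C} {D} {F}
C F (3): add. Components now {A,E} {B} {C,F} {D}
C E (7): add. Components now {A,C,E,F} {B} {D}
A D (10): add. Components now {A,C,D,E,F} {B}
C D (10): skip — C and D already connected.
D E (10): skip — D and E already connected.
A C (14): skip — A and C already connected.
D F (14): skip — D and F already connected.
A F (16): skip — A and F already connected.
B D (18): add. Components now {A,B,C,D,E,F}
MST edges: A E, C F, C E, A D, B D; total weight 2+3+7+10+18 = 40.

40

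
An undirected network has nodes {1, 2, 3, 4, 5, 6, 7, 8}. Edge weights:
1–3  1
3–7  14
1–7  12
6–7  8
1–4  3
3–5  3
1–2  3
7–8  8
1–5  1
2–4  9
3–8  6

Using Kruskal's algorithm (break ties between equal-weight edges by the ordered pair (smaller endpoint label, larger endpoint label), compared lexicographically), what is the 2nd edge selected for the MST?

Kruskal: consider edges lightest-first.
1–3 (1): add — endpoints in different components.
1–5 (1): add — endpoints in different components.
1–2 (3): add — endpoints in different components.
1–4 (3): add — endpoints in different components.
3–5 (3): skip — 3 and 5 already connected.
3–8 (6): add — endpoints in different components.
6–7 (8): add — endpoints in different components.
7–8 (8): add — endpoints in different components.
The 2nd edge added is 1–5.

1-5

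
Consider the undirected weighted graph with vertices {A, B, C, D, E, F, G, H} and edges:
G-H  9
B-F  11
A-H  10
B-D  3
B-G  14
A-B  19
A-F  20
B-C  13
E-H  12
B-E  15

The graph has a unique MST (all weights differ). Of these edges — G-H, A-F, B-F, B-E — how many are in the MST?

Sort edges by weight, then run Kruskal:
B-D (3): add — endpoints in different components.
G-H (9): add — endpoints in different components.
A-H (10): add — endpoints in different components.
B-F (11): add — endpoints in different components.
E-H (12): add — endpoints in different components.
B-C (13): add — endpoints in different components.
B-G (14): add — endpoints in different components.
MST edge set: {B-D, G-H, A-H, B-F, E-H, B-C, B-G}.
Of the listed edges, {G-H, B-F} are in the MST → 2.

2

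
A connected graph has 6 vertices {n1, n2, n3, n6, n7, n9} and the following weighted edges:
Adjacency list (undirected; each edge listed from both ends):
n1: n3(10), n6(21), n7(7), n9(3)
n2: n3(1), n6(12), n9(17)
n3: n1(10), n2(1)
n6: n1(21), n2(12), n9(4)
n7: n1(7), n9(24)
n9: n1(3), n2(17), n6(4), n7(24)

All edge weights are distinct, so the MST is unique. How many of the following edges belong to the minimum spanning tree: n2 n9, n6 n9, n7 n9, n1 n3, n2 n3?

3

Kruskal's algorithm — process edges by increasing weight (ties by edge label):
n2 n3 (1): add — endpoints in different components.
n1 n9 (3): add — endpoints in different components.
n6 n9 (4): add — endpoints in different components.
n1 n7 (7): add — endpoints in different components.
n1 n3 (10): add — endpoints in different components.
MST edge set: {n2 n3, n1 n9, n6 n9, n1 n7, n1 n3}.
Of the listed edges, {n6 n9, n1 n3, n2 n3} are in the MST → 3.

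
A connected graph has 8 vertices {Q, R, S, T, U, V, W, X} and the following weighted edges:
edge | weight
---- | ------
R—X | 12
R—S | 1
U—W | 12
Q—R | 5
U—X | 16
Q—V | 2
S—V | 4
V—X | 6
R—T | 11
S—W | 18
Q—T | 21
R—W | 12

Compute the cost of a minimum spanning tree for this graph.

48

Kruskal's algorithm — process edges by increasing weight (ties by edge label):
R—S (1): add — endpoints in different components.
Q—V (2): add — endpoints in different components.
S—V (4): add — endpoints in different components.
Q—R (5): skip — Q and R already connected.
V—X (6): add — endpoints in different components.
R—T (11): add — endpoints in different components.
R—W (12): add — endpoints in different components.
R—X (12): skip — X and R already connected.
U—W (12): add — endpoints in different components.
MST edges: R—S, Q—V, S—V, V—X, R—T, R—W, U—W; total weight 1+2+4+6+11+12+12 = 48.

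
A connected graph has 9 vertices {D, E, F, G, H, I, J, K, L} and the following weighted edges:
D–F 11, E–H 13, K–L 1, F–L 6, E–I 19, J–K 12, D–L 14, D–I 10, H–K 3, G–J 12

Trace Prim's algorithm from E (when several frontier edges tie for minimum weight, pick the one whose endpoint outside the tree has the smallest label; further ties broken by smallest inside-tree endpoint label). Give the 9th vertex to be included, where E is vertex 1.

G

Grow the tree from E using Prim:
Step 1: cheapest edge leaving the tree is E–H (13); add H.
Step 2: cheapest edge leaving the tree is H–K (3); add K.
Step 3: cheapest edge leaving the tree is K–L (1); add L.
Step 4: cheapest edge leaving the tree is F–L (6); add F.
Step 5: cheapest edge leaving the tree is D–F (11); add D.
Step 6: cheapest edge leaving the tree is D–I (10); add I.
Step 7: cheapest edge leaving the tree is J–K (12); add J.
Step 8: cheapest edge leaving the tree is G–J (12); add G.
Vertex order: E, H, K, L, F, D, I, J, G. The 9th vertex is G.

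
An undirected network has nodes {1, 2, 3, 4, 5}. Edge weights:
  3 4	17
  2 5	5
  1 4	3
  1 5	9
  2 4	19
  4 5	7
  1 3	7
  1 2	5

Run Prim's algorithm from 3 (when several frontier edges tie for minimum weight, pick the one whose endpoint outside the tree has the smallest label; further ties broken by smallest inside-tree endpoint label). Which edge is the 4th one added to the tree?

Prim, starting at 3.
Step 1: cheapest edge leaving the tree is 1 3 (7); add 1.
Step 2: cheapest edge leaving the tree is 1 4 (3); add 4.
Step 3: cheapest edge leaving the tree is 1 2 (5); add 2.
Step 4: cheapest edge leaving the tree is 2 5 (5); add 5.
The 4th edge added is 2 5.

2-5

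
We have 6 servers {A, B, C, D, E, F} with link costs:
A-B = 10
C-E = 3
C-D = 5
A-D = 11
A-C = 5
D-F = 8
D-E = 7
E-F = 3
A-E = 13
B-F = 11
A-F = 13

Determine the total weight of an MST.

26

Prim's algorithm from B:
Step 1: frontier [A-B 10, B-F 11] → take A-B (10); add A.
Step 2: frontier [A-C 5, A-D 11, A-E 13, A-F 13, B-F 11] → take A-C (5); add C.
Step 3: frontier [A-D 11, A-E 13, A-F 13, B-F 11, C-E 3, C-D 5] → take C-E (3); add E.
Step 4: frontier [A-D 11, A-F 13, B-F 11, C-D 5, E-F 3, D-E 7] → take E-F (3); add F.
Step 5: frontier [A-D 11, C-D 5, D-E 7, D-F 8] → take C-D (5); add D.
MST edges: A-B, A-C, C-E, E-F, C-D; total weight 10+5+3+3+5 = 26.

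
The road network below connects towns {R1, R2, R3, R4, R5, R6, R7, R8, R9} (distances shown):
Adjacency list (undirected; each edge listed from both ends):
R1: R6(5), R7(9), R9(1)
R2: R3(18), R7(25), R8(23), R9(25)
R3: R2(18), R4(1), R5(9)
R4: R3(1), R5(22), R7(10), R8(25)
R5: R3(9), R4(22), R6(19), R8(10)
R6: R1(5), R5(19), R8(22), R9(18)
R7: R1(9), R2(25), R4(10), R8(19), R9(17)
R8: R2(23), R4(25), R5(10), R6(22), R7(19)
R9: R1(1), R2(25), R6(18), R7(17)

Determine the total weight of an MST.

Kruskal: consider edges lightest-first.
R1-R9 (1): add — endpoints in different components.
R3-R4 (1): add — endpoints in different components.
R1-R6 (5): add — endpoints in different components.
R1-R7 (9): add — endpoints in different components.
R3-R5 (9): add — endpoints in different components.
R4-R7 (10): add — endpoints in different components.
R5-R8 (10): add — endpoints in different components.
R7-R9 (17): skip — R9 and R7 already connected.
R2-R3 (18): add — endpoints in different components.
MST edges: R1-R9, R3-R4, R1-R6, R1-R7, R3-R5, R4-R7, R5-R8, R2-R3; total weight 1+1+5+9+9+10+10+18 = 63.

63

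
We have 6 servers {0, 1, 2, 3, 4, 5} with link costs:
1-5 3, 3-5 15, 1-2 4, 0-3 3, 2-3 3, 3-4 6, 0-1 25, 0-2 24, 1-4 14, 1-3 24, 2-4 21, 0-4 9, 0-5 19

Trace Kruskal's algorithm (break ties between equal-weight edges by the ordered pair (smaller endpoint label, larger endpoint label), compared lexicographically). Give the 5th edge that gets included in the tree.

Kruskal's algorithm — process edges by increasing weight (ties by edge label):
0-3 (3): add — endpoints in different components.
1-5 (3): add — endpoints in different components.
2-3 (3): add — endpoints in different components.
1-2 (4): add — endpoints in different components.
3-4 (6): add — endpoints in different components.
The 5th edge added is 3-4.

3-4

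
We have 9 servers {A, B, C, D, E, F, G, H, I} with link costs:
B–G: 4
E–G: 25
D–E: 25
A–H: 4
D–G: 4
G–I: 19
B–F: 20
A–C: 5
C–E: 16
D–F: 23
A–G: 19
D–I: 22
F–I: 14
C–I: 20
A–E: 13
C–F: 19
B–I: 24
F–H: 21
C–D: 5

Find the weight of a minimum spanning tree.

68

Prim's algorithm from E:
Step 1: cheapest edge leaving the tree is A–E (13); add A.
Step 2: cheapest edge leaving the tree is A–H (4); add H.
Step 3: cheapest edge leaving the tree is A–C (5); add C.
Step 4: cheapest edge leaving the tree is C–D (5); add D.
Step 5: cheapest edge leaving the tree is D–G (4); add G.
Step 6: cheapest edge leaving the tree is B–G (4); add B.
Step 7: cheapest edge leaving the tree is C–F (19); add F.
Step 8: cheapest edge leaving the tree is F–I (14); add I.
MST edges: A–E, A–H, A–C, C–D, D–G, B–G, C–F, F–I; total weight 13+4+5+5+4+4+19+14 = 68.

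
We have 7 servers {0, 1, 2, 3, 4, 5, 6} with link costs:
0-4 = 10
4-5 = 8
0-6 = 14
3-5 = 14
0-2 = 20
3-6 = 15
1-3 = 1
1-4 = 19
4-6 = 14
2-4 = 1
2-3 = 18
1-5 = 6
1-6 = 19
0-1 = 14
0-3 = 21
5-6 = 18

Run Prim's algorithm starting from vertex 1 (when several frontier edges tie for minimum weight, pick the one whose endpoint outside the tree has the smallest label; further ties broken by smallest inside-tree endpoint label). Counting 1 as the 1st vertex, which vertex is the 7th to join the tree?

Grow the tree from 1 using Prim:
Step 1: cheapest edge leaving the tree is 1-3 (1); add 3.
Step 2: cheapest edge leaving the tree is 1-5 (6); add 5.
Step 3: cheapest edge leaving the tree is 4-5 (8); add 4.
Step 4: cheapest edge leaving the tree is 2-4 (1); add 2.
Step 5: cheapest edge leaving the tree is 0-4 (10); add 0.
Step 6: cheapest edge leaving the tree is 0-6 (14); add 6.
Vertex order: 1, 3, 5, 4, 2, 0, 6. The 7th vertex is 6.

6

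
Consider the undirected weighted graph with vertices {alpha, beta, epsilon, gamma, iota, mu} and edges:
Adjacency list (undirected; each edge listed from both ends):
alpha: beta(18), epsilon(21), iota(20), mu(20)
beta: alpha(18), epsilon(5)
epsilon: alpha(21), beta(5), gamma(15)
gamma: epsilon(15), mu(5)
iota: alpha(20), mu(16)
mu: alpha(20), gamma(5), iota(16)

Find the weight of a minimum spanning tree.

59

Kruskal: consider edges lightest-first.
beta-epsilon (5): add — endpoints in different components.
gamma-mu (5): add — endpoints in different components.
epsilon-gamma (15): add — endpoints in different components.
iota-mu (16): add — endpoints in different components.
alpha-beta (18): add — endpoints in different components.
MST edges: beta-epsilon, gamma-mu, epsilon-gamma, iota-mu, alpha-beta; total weight 5+5+15+16+18 = 59.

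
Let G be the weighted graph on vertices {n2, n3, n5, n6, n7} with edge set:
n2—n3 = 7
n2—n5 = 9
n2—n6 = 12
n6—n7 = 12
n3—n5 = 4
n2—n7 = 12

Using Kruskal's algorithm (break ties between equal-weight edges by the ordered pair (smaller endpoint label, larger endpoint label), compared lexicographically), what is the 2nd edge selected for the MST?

n2-n3

Sort edges by weight, then run Kruskal:
n3—n5 (4): add. Components now {n2} {n3,n5} {n7} {n6}
n2—n3 (7): add. Components now {n2,n3,n5} {n7} {n6}
n2—n5 (9): skip — n2 and n5 already connected.
n2—n6 (12): add. Components now {n2,n3,n5,n6} {n7}
n2—n7 (12): add. Components now {n2,n3,n5,n6,n7}
The 2nd edge added is n2—n3.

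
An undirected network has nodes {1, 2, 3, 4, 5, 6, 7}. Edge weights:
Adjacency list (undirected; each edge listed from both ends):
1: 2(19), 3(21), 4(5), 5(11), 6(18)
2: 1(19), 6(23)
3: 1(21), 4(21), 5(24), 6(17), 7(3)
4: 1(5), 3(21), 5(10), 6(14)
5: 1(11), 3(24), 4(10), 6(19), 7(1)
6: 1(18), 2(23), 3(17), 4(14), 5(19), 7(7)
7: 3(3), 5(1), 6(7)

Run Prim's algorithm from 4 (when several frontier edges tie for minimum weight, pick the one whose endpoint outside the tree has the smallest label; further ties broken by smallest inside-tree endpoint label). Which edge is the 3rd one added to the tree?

5-7

Prim, starting at 4.
Step 1: cheapest edge leaving the tree is 1 4 (5); add 1.
Step 2: cheapest edge leaving the tree is 4 5 (10); add 5.
Step 3: cheapest edge leaving the tree is 5 7 (1); add 7.
Step 4: cheapest edge leaving the tree is 3 7 (3); add 3.
Step 5: cheapest edge leaving the tree is 6 7 (7); add 6.
Step 6: cheapest edge leaving the tree is 1 2 (19); add 2.
The 3rd edge added is 5 7.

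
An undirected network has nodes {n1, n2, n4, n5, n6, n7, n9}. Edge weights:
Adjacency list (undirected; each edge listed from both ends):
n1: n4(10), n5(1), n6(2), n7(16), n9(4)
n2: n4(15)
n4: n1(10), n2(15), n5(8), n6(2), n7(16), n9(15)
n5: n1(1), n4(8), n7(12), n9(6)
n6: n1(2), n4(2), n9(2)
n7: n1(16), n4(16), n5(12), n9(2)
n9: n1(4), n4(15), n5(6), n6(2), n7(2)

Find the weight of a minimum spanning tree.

Sort edges by weight, then run Kruskal:
n1—n5 (1): add. Components now {n6} {n2} {n1,n5} {n7} {n9} {n4}
n1—n6 (2): add. Components now {n1,n5,n6} {n2} {n7} {n9} {n4}
n4—n6 (2): add. Components now {n1,n4,n5,n6} {n2} {n7} {n9}
n6—n9 (2): add. Components now {n1,n4,n5,n6,n9} {n2} {n7}
n7—n9 (2): add. Components now {n1,n4,n5,n6,n7,n9} {n2}
n1—n9 (4): skip — n9 and n1 already connected.
n5—n9 (6): skip — n5 and n9 already connected.
n4—n5 (8): skip — n5 and n4 already connected.
n1—n4 (10): skip — n4 and n1 already connected.
n5—n7 (12): skip — n5 and n7 already connected.
n2—n4 (15): add. Components now {n1,n2,n4,n5,n6,n7,n9}
MST edges: n1—n5, n1—n6, n4—n6, n6—n9, n7—n9, n2—n4; total weight 1+2+2+2+2+15 = 24.

24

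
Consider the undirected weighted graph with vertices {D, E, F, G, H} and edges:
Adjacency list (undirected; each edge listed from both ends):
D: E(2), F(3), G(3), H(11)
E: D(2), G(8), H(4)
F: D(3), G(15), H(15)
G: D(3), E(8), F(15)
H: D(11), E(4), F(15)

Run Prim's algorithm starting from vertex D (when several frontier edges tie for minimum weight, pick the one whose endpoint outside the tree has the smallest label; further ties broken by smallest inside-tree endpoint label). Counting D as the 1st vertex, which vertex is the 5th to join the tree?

Grow the tree from D using Prim:
Step 1: frontier [D E 2, D F 3, D G 3, D H 11] → take D E (2); add E.
Step 2: frontier [D F 3, D G 3, D H 11, E H 4, E G 8] → take D F (3); add F.
Step 3: frontier [D G 3, D H 11, E H 4, E G 8, F G 15, F H 15] → take D G (3); add G.
Step 4: frontier [D H 11, E H 4, F H 15] → take E H (4); add H.
Vertex order: D, E, F, G, H. The 5th vertex is H.

H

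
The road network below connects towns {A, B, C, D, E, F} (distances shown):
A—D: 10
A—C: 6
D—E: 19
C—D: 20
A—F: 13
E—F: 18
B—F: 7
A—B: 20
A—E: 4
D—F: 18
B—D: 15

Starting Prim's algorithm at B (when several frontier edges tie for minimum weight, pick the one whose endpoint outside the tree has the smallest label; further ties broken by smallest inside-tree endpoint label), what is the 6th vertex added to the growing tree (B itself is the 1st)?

D

Prim, starting at B.
Step 1: cheapest edge leaving the tree is B—F (7); add F.
Step 2: cheapest edge leaving the tree is A—F (13); add A.
Step 3: cheapest edge leaving the tree is A—E (4); add E.
Step 4: cheapest edge leaving the tree is A—C (6); add C.
Step 5: cheapest edge leaving the tree is A—D (10); add D.
Vertex order: B, F, A, E, C, D. The 6th vertex is D.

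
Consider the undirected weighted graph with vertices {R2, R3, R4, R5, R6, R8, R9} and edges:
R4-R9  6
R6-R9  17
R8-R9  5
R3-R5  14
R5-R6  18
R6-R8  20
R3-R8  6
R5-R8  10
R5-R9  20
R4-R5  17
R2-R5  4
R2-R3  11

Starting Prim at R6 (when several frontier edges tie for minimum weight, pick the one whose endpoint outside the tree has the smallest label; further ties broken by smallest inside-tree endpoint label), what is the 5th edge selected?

Prim, starting at R6.
Step 1: frontier [R6-R9 17, R5-R6 18, R6-R8 20] → take R6-R9 (17); add R9.
Step 2: frontier [R5-R6 18, R6-R8 20, R8-R9 5, R4-R9 6, R5-R9 20] → take R8-R9 (5); add R8.
Step 3: frontier [R5-R6 18, R3-R8 6, R5-R8 10, R4-R9 6, R5-R9 20] → take R3-R8 (6); add R3.
Step 4: frontier [R2-R3 11, R3-R5 14, R5-R6 18, R5-R8 10, R4-R9 6, R5-R9 20] → take R4-R9 (6); add R4.
Step 5: frontier [R2-R3 11, R3-R5 14, R4-R5 17, R5-R6 18, R5-R8 10, R5-R9 20] → take R5-R8 (10); add R5.
Step 6: frontier [R2-R3 11, R2-R5 4] → take R2-R5 (4); add R2.
The 5th edge added is R5-R8.

R5-R8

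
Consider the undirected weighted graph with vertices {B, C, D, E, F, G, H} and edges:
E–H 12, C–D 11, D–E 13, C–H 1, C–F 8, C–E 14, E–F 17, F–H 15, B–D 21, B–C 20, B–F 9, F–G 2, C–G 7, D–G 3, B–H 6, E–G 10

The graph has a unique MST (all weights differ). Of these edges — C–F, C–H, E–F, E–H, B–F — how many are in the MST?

Kruskal: consider edges lightest-first.
C–H (1): add — endpoints in different components.
F–G (2): add — endpoints in different components.
D–G (3): add — endpoints in different components.
B–H (6): add — endpoints in different components.
C–G (7): add — endpoints in different components.
C–F (8): skip — C and F already connected.
B–F (9): skip — B and F already connected.
E–G (10): add — endpoints in different components.
MST edge set: {C–H, F–G, D–G, B–H, C–G, E–G}.
Of the listed edges, {C–H} are in the MST → 1.

1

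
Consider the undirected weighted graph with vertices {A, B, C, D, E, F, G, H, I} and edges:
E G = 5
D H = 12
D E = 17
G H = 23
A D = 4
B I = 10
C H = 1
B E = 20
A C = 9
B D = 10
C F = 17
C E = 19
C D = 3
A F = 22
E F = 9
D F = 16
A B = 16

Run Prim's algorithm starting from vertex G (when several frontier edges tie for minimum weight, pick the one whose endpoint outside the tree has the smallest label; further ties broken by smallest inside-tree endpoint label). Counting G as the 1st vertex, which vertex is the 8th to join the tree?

B

Prim's algorithm from G:
Step 1: cheapest edge leaving the tree is E G (5); add E.
Step 2: cheapest edge leaving the tree is E F (9); add F.
Step 3: cheapest edge leaving the tree is D F (16); add D.
Step 4: cheapest edge leaving the tree is C D (3); add C.
Step 5: cheapest edge leaving the tree is C H (1); add H.
Step 6: cheapest edge leaving the tree is A D (4); add A.
Step 7: cheapest edge leaving the tree is B D (10); add B.
Step 8: cheapest edge leaving the tree is B I (10); add I.
Vertex order: G, E, F, D, C, H, A, B, I. The 8th vertex is B.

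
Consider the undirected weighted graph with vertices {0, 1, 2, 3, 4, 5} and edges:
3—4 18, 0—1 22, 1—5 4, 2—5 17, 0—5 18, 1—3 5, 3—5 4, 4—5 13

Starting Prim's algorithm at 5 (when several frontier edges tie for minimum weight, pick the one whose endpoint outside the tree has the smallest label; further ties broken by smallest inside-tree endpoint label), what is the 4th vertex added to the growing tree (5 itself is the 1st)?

Prim's algorithm from 5:
Step 1: cheapest edge leaving the tree is 1—5 (4); add 1.
Step 2: cheapest edge leaving the tree is 3—5 (4); add 3.
Step 3: cheapest edge leaving the tree is 4—5 (13); add 4.
Step 4: cheapest edge leaving the tree is 2—5 (17); add 2.
Step 5: cheapest edge leaving the tree is 0—5 (18); add 0.
Vertex order: 5, 1, 3, 4, 2, 0. The 4th vertex is 4.

4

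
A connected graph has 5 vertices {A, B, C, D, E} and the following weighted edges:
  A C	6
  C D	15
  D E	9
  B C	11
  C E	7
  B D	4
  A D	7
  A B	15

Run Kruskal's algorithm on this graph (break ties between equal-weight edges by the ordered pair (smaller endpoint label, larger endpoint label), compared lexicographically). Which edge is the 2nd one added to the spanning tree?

A-C

Sort edges by weight, then run Kruskal:
B D (4): add — endpoints in different components.
A C (6): add — endpoints in different components.
A D (7): add — endpoints in different components.
C E (7): add — endpoints in different components.
The 2nd edge added is A C.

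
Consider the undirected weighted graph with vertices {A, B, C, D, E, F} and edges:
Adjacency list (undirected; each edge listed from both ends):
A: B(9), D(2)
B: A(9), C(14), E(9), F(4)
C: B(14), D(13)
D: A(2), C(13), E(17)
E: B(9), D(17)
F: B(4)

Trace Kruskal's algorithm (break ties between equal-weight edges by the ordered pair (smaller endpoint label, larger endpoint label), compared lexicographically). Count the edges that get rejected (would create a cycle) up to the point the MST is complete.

Kruskal's algorithm — process edges by increasing weight (ties by edge label):
A–D (2): add. Components now {A,D} {B} {C} {E} {F}
B–F (4): add. Components now {A,D} {B,F} {C} {E}
A–B (9): add. Components now {A,B,D,F} {C} {E}
B–E (9): add. Components now {A,B,D,E,F} {C}
C–D (13): add. Components now {A,B,C,D,E,F}
Edges rejected before the tree was complete: 0.

0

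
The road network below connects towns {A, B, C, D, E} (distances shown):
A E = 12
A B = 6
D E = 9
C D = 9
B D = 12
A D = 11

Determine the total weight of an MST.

Grow the tree from C using Prim:
Step 1: cheapest edge leaving the tree is C D (9); add D.
Step 2: cheapest edge leaving the tree is D E (9); add E.
Step 3: cheapest edge leaving the tree is A D (11); add A.
Step 4: cheapest edge leaving the tree is A B (6); add B.
MST edges: C D, D E, A D, A B; total weight 9+9+11+6 = 35.

35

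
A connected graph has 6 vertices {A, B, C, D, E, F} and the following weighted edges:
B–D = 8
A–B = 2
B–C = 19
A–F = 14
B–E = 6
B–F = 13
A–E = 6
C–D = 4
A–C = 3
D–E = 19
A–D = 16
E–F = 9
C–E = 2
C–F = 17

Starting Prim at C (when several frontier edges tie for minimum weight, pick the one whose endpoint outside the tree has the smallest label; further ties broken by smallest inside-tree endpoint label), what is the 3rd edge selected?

A-B

Grow the tree from C using Prim:
Step 1: cheapest edge leaving the tree is C–E (2); add E.
Step 2: cheapest edge leaving the tree is A–C (3); add A.
Step 3: cheapest edge leaving the tree is A–B (2); add B.
Step 4: cheapest edge leaving the tree is C–D (4); add D.
Step 5: cheapest edge leaving the tree is E–F (9); add F.
The 3rd edge added is A–B.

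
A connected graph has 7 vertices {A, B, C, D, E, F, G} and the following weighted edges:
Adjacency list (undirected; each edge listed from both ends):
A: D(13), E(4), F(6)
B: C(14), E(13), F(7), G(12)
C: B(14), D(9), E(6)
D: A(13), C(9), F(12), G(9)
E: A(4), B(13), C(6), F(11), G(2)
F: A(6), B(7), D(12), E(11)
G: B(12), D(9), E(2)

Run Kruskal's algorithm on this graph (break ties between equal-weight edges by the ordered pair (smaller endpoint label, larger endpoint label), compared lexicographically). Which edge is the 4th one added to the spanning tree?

Kruskal: consider edges lightest-first.
E—G (2): add. Components now {A} {B} {C} {D} {E,G} {F}
A—E (4): add. Components now {A,E,G} {B} {C} {D} {F}
A—F (6): add. Components now {A,E,F,G} {B} {C} {D}
C—E (6): add. Components now {A,C,E,F,G} {B} {D}
B—F (7): add. Components now {A,B,C,E,F,G} {D}
C—D (9): add. Components now {A,B,C,D,E,F,G}
The 4th edge added is C—E.

C-E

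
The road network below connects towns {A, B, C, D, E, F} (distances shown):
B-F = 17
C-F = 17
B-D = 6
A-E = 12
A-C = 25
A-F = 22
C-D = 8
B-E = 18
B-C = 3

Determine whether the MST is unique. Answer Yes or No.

No

Kruskal's algorithm — process edges by increasing weight (ties by edge label):
B-C (3): add — endpoints in different components.
B-D (6): add — endpoints in different components.
C-D (8): skip — C and D already connected.
A-E (12): add — endpoints in different components.
B-F (17): add — endpoints in different components.
C-F (17): skip — C and F already connected.
B-E (18): add — endpoints in different components.
Non-tree edge C-F has weight 17, equal to the heaviest edge on its tree cycle — swapping gives another MST of the same weight. Not unique.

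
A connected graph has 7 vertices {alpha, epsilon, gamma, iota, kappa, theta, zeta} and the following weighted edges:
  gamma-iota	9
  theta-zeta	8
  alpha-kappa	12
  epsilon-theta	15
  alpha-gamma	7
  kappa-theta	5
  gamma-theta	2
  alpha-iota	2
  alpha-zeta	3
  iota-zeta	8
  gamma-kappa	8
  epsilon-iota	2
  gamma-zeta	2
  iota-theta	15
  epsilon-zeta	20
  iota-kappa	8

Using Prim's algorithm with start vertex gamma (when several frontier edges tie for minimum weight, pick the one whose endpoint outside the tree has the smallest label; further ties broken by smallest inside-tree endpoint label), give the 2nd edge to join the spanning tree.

Prim's algorithm from gamma:
Step 1: cheapest edge leaving the tree is gamma-theta (2); add theta.
Step 2: cheapest edge leaving the tree is gamma-zeta (2); add zeta.
Step 3: cheapest edge leaving the tree is alpha-zeta (3); add alpha.
Step 4: cheapest edge leaving the tree is alpha-iota (2); add iota.
Step 5: cheapest edge leaving the tree is epsilon-iota (2); add epsilon.
Step 6: cheapest edge leaving the tree is kappa-theta (5); add kappa.
The 2nd edge added is gamma-zeta.

gamma-zeta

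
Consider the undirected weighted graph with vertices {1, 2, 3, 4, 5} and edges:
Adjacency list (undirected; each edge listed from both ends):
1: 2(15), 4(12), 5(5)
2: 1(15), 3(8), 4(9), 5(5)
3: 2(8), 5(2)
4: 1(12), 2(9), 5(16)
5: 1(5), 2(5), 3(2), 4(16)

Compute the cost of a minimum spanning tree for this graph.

Grow the tree from 1 using Prim:
Step 1: cheapest edge leaving the tree is 1–5 (5); add 5.
Step 2: cheapest edge leaving the tree is 3–5 (2); add 3.
Step 3: cheapest edge leaving the tree is 2–5 (5); add 2.
Step 4: cheapest edge leaving the tree is 2–4 (9); add 4.
MST edges: 1–5, 3–5, 2–5, 2–4; total weight 5+2+5+9 = 21.

21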